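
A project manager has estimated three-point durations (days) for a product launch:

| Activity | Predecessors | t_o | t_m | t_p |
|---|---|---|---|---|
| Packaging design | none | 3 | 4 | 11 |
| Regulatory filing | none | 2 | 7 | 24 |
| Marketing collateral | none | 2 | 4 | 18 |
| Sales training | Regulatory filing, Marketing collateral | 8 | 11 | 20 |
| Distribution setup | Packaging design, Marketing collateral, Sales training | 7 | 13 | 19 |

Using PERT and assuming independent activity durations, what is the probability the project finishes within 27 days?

te_Packaging design = (3 + 4·4 + 11)/6 = 30/6 = 5; σ²_Packaging design = ((11−3)/6)² = 1.778
te_Regulatory filing = (2 + 4·7 + 24)/6 = 54/6 = 9; σ²_Regulatory filing = ((24−2)/6)² = 13.444
te_Marketing collateral = (2 + 4·4 + 18)/6 = 36/6 = 6; σ²_Marketing collateral = ((18−2)/6)² = 7.111
te_Sales training = (8 + 4·11 + 20)/6 = 72/6 = 12; σ²_Sales training = ((20−8)/6)² = 4.000
te_Distribution setup = (7 + 4·13 + 19)/6 = 78/6 = 13; σ²_Distribution setup = ((19−7)/6)² = 4.000

Forward pass:
ES_Packaging design = 0; EF_Packaging design = 5
ES_Regulatory filing = 0; EF_Regulatory filing = 9
ES_Marketing collateral = 0; EF_Marketing collateral = 6
ES_Sales training = max(EF_Regulatory filing=9, EF_Marketing collateral=6) = 9; EF_Sales training = 9+12 = 21
ES_Distribution setup = max(EF_Packaging design=5, EF_Marketing collateral=6, EF_Sales training=21) = 21; EF_Distribution setup = 21+13 = 34
Expected project duration μ = 34 days. Critical path: Regulatory filing → Sales training → Distribution setup.

Variance along critical path = 13.444 + 4.000 + 4.000 = 21.444; σ = √21.444 = 4.631 days.
Z = (27 − 34) / 4.631 = -1.512
P(T ≤ 27) = Φ(-1.512) ≈ 0.065

0.065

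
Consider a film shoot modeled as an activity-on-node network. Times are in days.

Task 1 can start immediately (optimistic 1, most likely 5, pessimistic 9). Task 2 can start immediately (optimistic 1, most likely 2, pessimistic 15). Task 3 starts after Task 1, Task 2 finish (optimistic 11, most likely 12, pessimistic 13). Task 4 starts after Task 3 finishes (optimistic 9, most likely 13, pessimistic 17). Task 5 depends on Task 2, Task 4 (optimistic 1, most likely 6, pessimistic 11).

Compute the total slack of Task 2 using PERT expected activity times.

1 days

te_Task 1 = (1 + 4·5 + 9)/6 = 30/6 = 5
te_Task 2 = (1 + 4·2 + 15)/6 = 24/6 = 4
te_Task 3 = (11 + 4·12 + 13)/6 = 72/6 = 12
te_Task 4 = (9 + 4·13 + 17)/6 = 78/6 = 13
te_Task 5 = (1 + 4·6 + 11)/6 = 36/6 = 6

Forward pass:
ES_Task 1 = 0; EF_Task 1 = 5
ES_Task 2 = 0; EF_Task 2 = 4
ES_Task 3 = max(EF_Task 1=5, EF_Task 2=4) = 5; EF_Task 3 = 5+12 = 17
ES_Task 4 = 17; EF_Task 4 = 17+13 = 30
ES_Task 5 = max(EF_Task 2=4, EF_Task 4=30) = 30; EF_Task 5 = 30+6 = 36
Expected project duration μ = 36 days. Critical path: Task 1 → Task 3 → Task 4 → Task 5.

Backward pass:
LF_Task 5 = 36; LS_Task 5 = 36−6 = 30
LF_Task 4 = LS_Task 5 = 30; LS_Task 4 = 30−13 = 17
LF_Task 3 = LS_Task 4 = 17; LS_Task 3 = 17−12 = 5
LF_Task 2 = min(LS_Task 3=5, LS_Task 5=30) = 5; LS_Task 2 = 5−4 = 1
LF_Task 1 = LS_Task 3 = 5; LS_Task 1 = 5−5 = 0
Slack_Task 2 = LS_Task 2 − ES_Task 2 = 1 − 0 = 1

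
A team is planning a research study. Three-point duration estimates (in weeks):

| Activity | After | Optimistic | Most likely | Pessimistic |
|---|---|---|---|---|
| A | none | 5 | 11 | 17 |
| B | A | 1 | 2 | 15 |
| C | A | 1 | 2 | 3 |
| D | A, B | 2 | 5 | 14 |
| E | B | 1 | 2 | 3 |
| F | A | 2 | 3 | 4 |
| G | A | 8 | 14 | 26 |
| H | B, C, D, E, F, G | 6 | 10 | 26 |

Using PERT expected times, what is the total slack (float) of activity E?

9 weeks

te_A = (5 + 4·11 + 17)/6 = 66/6 = 11
te_B = (1 + 4·2 + 15)/6 = 24/6 = 4
te_C = (1 + 4·2 + 3)/6 = 12/6 = 2
te_D = (2 + 4·5 + 14)/6 = 36/6 = 6
te_E = (1 + 4·2 + 3)/6 = 12/6 = 2
te_F = (2 + 4·3 + 4)/6 = 18/6 = 3
te_G = (8 + 4·14 + 26)/6 = 90/6 = 15
te_H = (6 + 4·10 + 26)/6 = 72/6 = 12

Forward pass:
ES_A = 0; EF_A = 11
ES_B = 11; EF_B = 11+4 = 15
ES_C = 11; EF_C = 11+2 = 13
ES_D = max(EF_A=11, EF_B=15) = 15; EF_D = 15+6 = 21
ES_E = 15; EF_E = 15+2 = 17
ES_F = 11; EF_F = 11+3 = 14
ES_G = 11; EF_G = 11+15 = 26
ES_H = max(EF_B=15, EF_C=13, EF_D=21, EF_E=17, EF_F=14, EF_G=26) = 26; EF_H = 26+12 = 38
Expected project duration μ = 38 weeks. Critical path: A → G → H.

Backward pass:
LF_H = 38; LS_H = 38−12 = 26
LF_G = LS_H = 26; LS_G = 26−15 = 11
LF_F = LS_H = 26; LS_F = 26−3 = 23
LF_E = LS_H = 26; LS_E = 26−2 = 24
LF_D = LS_H = 26; LS_D = 26−6 = 20
LF_C = LS_H = 26; LS_C = 26−2 = 24
LF_B = min(LS_D=20, LS_E=24, LS_H=26) = 20; LS_B = 20−4 = 16
LF_A = min(LS_B=16, LS_C=24, LS_D=20, LS_F=23, LS_G=11) = 11; LS_A = 11−11 = 0
Slack_E = LS_E − ES_E = 24 − 15 = 9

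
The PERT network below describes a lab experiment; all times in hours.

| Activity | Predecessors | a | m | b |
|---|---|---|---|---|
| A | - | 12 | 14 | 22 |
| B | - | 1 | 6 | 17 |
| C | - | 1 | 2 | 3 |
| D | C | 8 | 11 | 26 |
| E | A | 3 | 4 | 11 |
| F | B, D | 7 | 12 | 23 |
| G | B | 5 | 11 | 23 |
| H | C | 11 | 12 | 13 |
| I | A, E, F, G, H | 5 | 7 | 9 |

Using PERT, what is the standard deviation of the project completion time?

4.08 hours

te_A = (12 + 4·14 + 22)/6 = 90/6 = 15; σ²_A = ((22−12)/6)² = 2.778
te_B = (1 + 4·6 + 17)/6 = 42/6 = 7; σ²_B = ((17−1)/6)² = 7.111
te_C = (1 + 4·2 + 3)/6 = 12/6 = 2; σ²_C = ((3−1)/6)² = 0.111
te_D = (8 + 4·11 + 26)/6 = 78/6 = 13; σ²_D = ((26−8)/6)² = 9.000
te_E = (3 + 4·4 + 11)/6 = 30/6 = 5; σ²_E = ((11−3)/6)² = 1.778
te_F = (7 + 4·12 + 23)/6 = 78/6 = 13; σ²_F = ((23−7)/6)² = 7.111
te_G = (5 + 4·11 + 23)/6 = 72/6 = 12; σ²_G = ((23−5)/6)² = 9.000
te_H = (11 + 4·12 + 13)/6 = 72/6 = 12; σ²_H = ((13−11)/6)² = 0.111
te_I = (5 + 4·7 + 9)/6 = 42/6 = 7; σ²_I = ((9−5)/6)² = 0.444

Forward pass:
ES_A = 0; EF_A = 15
ES_B = 0; EF_B = 7
ES_C = 0; EF_C = 2
ES_D = 2; EF_D = 2+13 = 15
ES_E = 15; EF_E = 15+5 = 20
ES_F = max(EF_B=7, EF_D=15) = 15; EF_F = 15+13 = 28
ES_G = 7; EF_G = 7+12 = 19
ES_H = 2; EF_H = 2+12 = 14
ES_I = max(EF_A=15, EF_E=20, EF_F=28, EF_G=19, EF_H=14) = 28; EF_I = 28+7 = 35
Expected project duration μ = 35 hours. Critical path: C → D → F → I.

Variance along critical path = 0.111 + 9.000 + 7.111 + 0.444 = 16.667
σ = √16.667 = 4.082 hours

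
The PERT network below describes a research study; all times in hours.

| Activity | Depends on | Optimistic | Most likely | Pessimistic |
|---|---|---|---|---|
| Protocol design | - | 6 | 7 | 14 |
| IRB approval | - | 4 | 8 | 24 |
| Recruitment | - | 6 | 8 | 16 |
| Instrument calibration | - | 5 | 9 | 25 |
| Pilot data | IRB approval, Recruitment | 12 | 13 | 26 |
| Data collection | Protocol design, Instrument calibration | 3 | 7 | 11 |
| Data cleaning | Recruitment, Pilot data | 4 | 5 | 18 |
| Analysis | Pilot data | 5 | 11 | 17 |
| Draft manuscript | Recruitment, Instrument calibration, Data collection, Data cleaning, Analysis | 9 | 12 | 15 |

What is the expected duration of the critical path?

48 hours

te_Protocol design = (6 + 4·7 + 14)/6 = 48/6 = 8
te_IRB approval = (4 + 4·8 + 24)/6 = 60/6 = 10
te_Recruitment = (6 + 4·8 + 16)/6 = 54/6 = 9
te_Instrument calibration = (5 + 4·9 + 25)/6 = 66/6 = 11
te_Pilot data = (12 + 4·13 + 26)/6 = 90/6 = 15
te_Data collection = (3 + 4·7 + 11)/6 = 42/6 = 7
te_Data cleaning = (4 + 4·5 + 18)/6 = 42/6 = 7
te_Analysis = (5 + 4·11 + 17)/6 = 66/6 = 11
te_Draft manuscript = (9 + 4·12 + 15)/6 = 72/6 = 12

Forward pass:
ES_Protocol design = 0; EF_Protocol design = 8
ES_IRB approval = 0; EF_IRB approval = 10
ES_Recruitment = 0; EF_Recruitment = 9
ES_Instrument calibration = 0; EF_Instrument calibration = 11
ES_Pilot data = max(EF_IRB approval=10, EF_Recruitment=9) = 10; EF_Pilot data = 10+15 = 25
ES_Data collection = max(EF_Protocol design=8, EF_Instrument calibration=11) = 11; EF_Data collection = 11+7 = 18
ES_Data cleaning = max(EF_Recruitment=9, EF_Pilot data=25) = 25; EF_Data cleaning = 25+7 = 32
ES_Analysis = 25; EF_Analysis = 25+11 = 36
ES_Draft manuscript = max(EF_Recruitment=9, EF_Instrument calibration=11, EF_Data collection=18, EF_Data cleaning=32, EF_Analysis=36) = 36; EF_Draft manuscript = 36+12 = 48
Expected project duration μ = 48 hours. Critical path: IRB approval → Pilot data → Analysis → Draft manuscript.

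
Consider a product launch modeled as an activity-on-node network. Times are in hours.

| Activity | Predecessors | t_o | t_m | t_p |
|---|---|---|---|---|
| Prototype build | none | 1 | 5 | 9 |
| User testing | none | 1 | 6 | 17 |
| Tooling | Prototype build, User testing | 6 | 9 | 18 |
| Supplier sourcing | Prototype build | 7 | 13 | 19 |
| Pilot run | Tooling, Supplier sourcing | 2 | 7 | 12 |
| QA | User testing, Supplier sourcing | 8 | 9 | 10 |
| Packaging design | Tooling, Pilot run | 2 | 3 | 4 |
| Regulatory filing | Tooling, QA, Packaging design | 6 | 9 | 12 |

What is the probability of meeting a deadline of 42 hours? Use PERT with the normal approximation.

te_Prototype build = (1 + 4·5 + 9)/6 = 30/6 = 5; σ²_Prototype build = ((9−1)/6)² = 1.778
te_User testing = (1 + 4·6 + 17)/6 = 42/6 = 7; σ²_User testing = ((17−1)/6)² = 7.111
te_Tooling = (6 + 4·9 + 18)/6 = 60/6 = 10; σ²_Tooling = ((18−6)/6)² = 4.000
te_Supplier sourcing = (7 + 4·13 + 19)/6 = 78/6 = 13; σ²_Supplier sourcing = ((19−7)/6)² = 4.000
te_Pilot run = (2 + 4·7 + 12)/6 = 42/6 = 7; σ²_Pilot run = ((12−2)/6)² = 2.778
te_QA = (8 + 4·9 + 10)/6 = 54/6 = 9; σ²_QA = ((10−8)/6)² = 0.111
te_Packaging design = (2 + 4·3 + 4)/6 = 18/6 = 3; σ²_Packaging design = ((4−2)/6)² = 0.111
te_Regulatory filing = (6 + 4·9 + 12)/6 = 54/6 = 9; σ²_Regulatory filing = ((12−6)/6)² = 1.000

Forward pass:
ES_Prototype build = 0; EF_Prototype build = 5
ES_User testing = 0; EF_User testing = 7
ES_Tooling = max(EF_Prototype build=5, EF_User testing=7) = 7; EF_Tooling = 7+10 = 17
ES_Supplier sourcing = 5; EF_Supplier sourcing = 5+13 = 18
ES_Pilot run = max(EF_Tooling=17, EF_Supplier sourcing=18) = 18; EF_Pilot run = 18+7 = 25
ES_QA = max(EF_User testing=7, EF_Supplier sourcing=18) = 18; EF_QA = 18+9 = 27
ES_Packaging design = max(EF_Tooling=17, EF_Pilot run=25) = 25; EF_Packaging design = 25+3 = 28
ES_Regulatory filing = max(EF_Tooling=17, EF_QA=27, EF_Packaging design=28) = 28; EF_Regulatory filing = 28+9 = 37
Expected project duration μ = 37 hours. Critical path: Prototype build → Supplier sourcing → Pilot run → Packaging design → Regulatory filing.

Variance along critical path = 1.778 + 4.000 + 2.778 + 0.111 + 1.000 = 9.667; σ = √9.667 = 3.109 hours.
Z = (42 − 37) / 3.109 = 1.608
P(T ≤ 42) = Φ(1.608) ≈ 0.946

0.946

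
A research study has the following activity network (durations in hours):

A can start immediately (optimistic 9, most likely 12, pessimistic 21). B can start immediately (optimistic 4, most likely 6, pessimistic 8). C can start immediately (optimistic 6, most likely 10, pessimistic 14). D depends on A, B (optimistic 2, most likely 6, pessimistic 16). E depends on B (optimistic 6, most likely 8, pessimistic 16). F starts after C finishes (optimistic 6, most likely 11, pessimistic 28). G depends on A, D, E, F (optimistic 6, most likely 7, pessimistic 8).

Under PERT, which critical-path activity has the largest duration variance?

F

te_A = (9 + 4·12 + 21)/6 = 78/6 = 13; σ²_A = ((21−9)/6)² = 4.000
te_B = (4 + 4·6 + 8)/6 = 36/6 = 6; σ²_B = ((8−4)/6)² = 0.444
te_C = (6 + 4·10 + 14)/6 = 60/6 = 10; σ²_C = ((14−6)/6)² = 1.778
te_D = (2 + 4·6 + 16)/6 = 42/6 = 7; σ²_D = ((16−2)/6)² = 5.444
te_E = (6 + 4·8 + 16)/6 = 54/6 = 9; σ²_E = ((16−6)/6)² = 2.778
te_F = (6 + 4·11 + 28)/6 = 78/6 = 13; σ²_F = ((28−6)/6)² = 13.444
te_G = (6 + 4·7 + 8)/6 = 42/6 = 7; σ²_G = ((8−6)/6)² = 0.111

Forward pass:
ES_A = 0; EF_A = 13
ES_B = 0; EF_B = 6
ES_C = 0; EF_C = 10
ES_D = max(EF_A=13, EF_B=6) = 13; EF_D = 13+7 = 20
ES_E = 6; EF_E = 6+9 = 15
ES_F = 10; EF_F = 10+13 = 23
ES_G = max(EF_A=13, EF_D=20, EF_E=15, EF_F=23) = 23; EF_G = 23+7 = 30
Expected project duration μ = 30 hours. Critical path: C → F → G.

Variances on critical path: σ²_C=1.778, σ²_F=13.444, σ²_G=0.111.
Largest is σ²_F = 13.444.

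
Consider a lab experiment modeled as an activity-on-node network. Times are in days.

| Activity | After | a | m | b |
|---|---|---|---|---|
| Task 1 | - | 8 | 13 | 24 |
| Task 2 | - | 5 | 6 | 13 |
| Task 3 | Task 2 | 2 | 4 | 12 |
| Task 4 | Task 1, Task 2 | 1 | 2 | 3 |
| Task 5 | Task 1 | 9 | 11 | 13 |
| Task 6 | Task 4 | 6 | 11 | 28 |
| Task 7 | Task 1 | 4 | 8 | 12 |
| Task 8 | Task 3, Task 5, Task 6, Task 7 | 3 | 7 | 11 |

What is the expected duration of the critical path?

36 days

te_Task 1 = (8 + 4·13 + 24)/6 = 84/6 = 14
te_Task 2 = (5 + 4·6 + 13)/6 = 42/6 = 7
te_Task 3 = (2 + 4·4 + 12)/6 = 30/6 = 5
te_Task 4 = (1 + 4·2 + 3)/6 = 12/6 = 2
te_Task 5 = (9 + 4·11 + 13)/6 = 66/6 = 11
te_Task 6 = (6 + 4·11 + 28)/6 = 78/6 = 13
te_Task 7 = (4 + 4·8 + 12)/6 = 48/6 = 8
te_Task 8 = (3 + 4·7 + 11)/6 = 42/6 = 7

Forward pass:
ES_Task 1 = 0; EF_Task 1 = 14
ES_Task 2 = 0; EF_Task 2 = 7
ES_Task 3 = 7; EF_Task 3 = 7+5 = 12
ES_Task 4 = max(EF_Task 1=14, EF_Task 2=7) = 14; EF_Task 4 = 14+2 = 16
ES_Task 5 = 14; EF_Task 5 = 14+11 = 25
ES_Task 6 = 16; EF_Task 6 = 16+13 = 29
ES_Task 7 = 14; EF_Task 7 = 14+8 = 22
ES_Task 8 = max(EF_Task 3=12, EF_Task 5=25, EF_Task 6=29, EF_Task 7=22) = 29; EF_Task 8 = 29+7 = 36
Expected project duration μ = 36 days. Critical path: Task 1 → Task 4 → Task 6 → Task 8.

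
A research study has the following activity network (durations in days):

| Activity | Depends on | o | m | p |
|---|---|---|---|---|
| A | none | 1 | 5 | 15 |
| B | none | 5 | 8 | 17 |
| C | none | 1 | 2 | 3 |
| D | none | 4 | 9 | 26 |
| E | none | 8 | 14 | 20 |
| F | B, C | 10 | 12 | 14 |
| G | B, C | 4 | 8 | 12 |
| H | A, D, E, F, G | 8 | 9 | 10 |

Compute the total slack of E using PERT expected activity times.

7 days

te_A = (1 + 4·5 + 15)/6 = 36/6 = 6
te_B = (5 + 4·8 + 17)/6 = 54/6 = 9
te_C = (1 + 4·2 + 3)/6 = 12/6 = 2
te_D = (4 + 4·9 + 26)/6 = 66/6 = 11
te_E = (8 + 4·14 + 20)/6 = 84/6 = 14
te_F = (10 + 4·12 + 14)/6 = 72/6 = 12
te_G = (4 + 4·8 + 12)/6 = 48/6 = 8
te_H = (8 + 4·9 + 10)/6 = 54/6 = 9

Forward pass:
ES_A = 0; EF_A = 6
ES_B = 0; EF_B = 9
ES_C = 0; EF_C = 2
ES_D = 0; EF_D = 11
ES_E = 0; EF_E = 14
ES_F = max(EF_B=9, EF_C=2) = 9; EF_F = 9+12 = 21
ES_G = max(EF_B=9, EF_C=2) = 9; EF_G = 9+8 = 17
ES_H = max(EF_A=6, EF_D=11, EF_E=14, EF_F=21, EF_G=17) = 21; EF_H = 21+9 = 30
Expected project duration μ = 30 days. Critical path: B → F → H.

Backward pass:
LF_H = 30; LS_H = 30−9 = 21
LF_G = LS_H = 21; LS_G = 21−8 = 13
LF_F = LS_H = 21; LS_F = 21−12 = 9
LF_E = LS_H = 21; LS_E = 21−14 = 7
LF_D = LS_H = 21; LS_D = 21−11 = 10
LF_C = min(LS_F=9, LS_G=13) = 9; LS_C = 9−2 = 7
LF_B = min(LS_F=9, LS_G=13) = 9; LS_B = 9−9 = 0
LF_A = LS_H = 21; LS_A = 21−6 = 15
Slack_E = LS_E − ES_E = 7 − 0 = 7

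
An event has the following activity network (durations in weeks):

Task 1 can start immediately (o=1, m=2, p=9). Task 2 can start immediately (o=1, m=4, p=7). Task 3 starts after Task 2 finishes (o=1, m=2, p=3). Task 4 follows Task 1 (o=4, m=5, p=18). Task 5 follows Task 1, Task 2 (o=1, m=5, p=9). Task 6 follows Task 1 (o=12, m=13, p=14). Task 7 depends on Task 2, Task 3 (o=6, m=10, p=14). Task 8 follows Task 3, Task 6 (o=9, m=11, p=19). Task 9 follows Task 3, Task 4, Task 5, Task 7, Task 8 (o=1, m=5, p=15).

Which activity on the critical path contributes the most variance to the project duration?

te_Task 1 = (1 + 4·2 + 9)/6 = 18/6 = 3; σ²_Task 1 = ((9−1)/6)² = 1.778
te_Task 2 = (1 + 4·4 + 7)/6 = 24/6 = 4; σ²_Task 2 = ((7−1)/6)² = 1.000
te_Task 3 = (1 + 4·2 + 3)/6 = 12/6 = 2; σ²_Task 3 = ((3−1)/6)² = 0.111
te_Task 4 = (4 + 4·5 + 18)/6 = 42/6 = 7; σ²_Task 4 = ((18−4)/6)² = 5.444
te_Task 5 = (1 + 4·5 + 9)/6 = 30/6 = 5; σ²_Task 5 = ((9−1)/6)² = 1.778
te_Task 6 = (12 + 4·13 + 14)/6 = 78/6 = 13; σ²_Task 6 = ((14−12)/6)² = 0.111
te_Task 7 = (6 + 4·10 + 14)/6 = 60/6 = 10; σ²_Task 7 = ((14−6)/6)² = 1.778
te_Task 8 = (9 + 4·11 + 19)/6 = 72/6 = 12; σ²_Task 8 = ((19−9)/6)² = 2.778
te_Task 9 = (1 + 4·5 + 15)/6 = 36/6 = 6; σ²_Task 9 = ((15−1)/6)² = 5.444

Forward pass:
ES_Task 1 = 0; EF_Task 1 = 3
ES_Task 2 = 0; EF_Task 2 = 4
ES_Task 3 = 4; EF_Task 3 = 4+2 = 6
ES_Task 4 = 3; EF_Task 4 = 3+7 = 10
ES_Task 5 = max(EF_Task 1=3, EF_Task 2=4) = 4; EF_Task 5 = 4+5 = 9
ES_Task 6 = 3; EF_Task 6 = 3+13 = 16
ES_Task 7 = max(EF_Task 2=4, EF_Task 3=6) = 6; EF_Task 7 = 6+10 = 16
ES_Task 8 = max(EF_Task 3=6, EF_Task 6=16) = 16; EF_Task 8 = 16+12 = 28
ES_Task 9 = max(EF_Task 3=6, EF_Task 4=10, EF_Task 5=9, EF_Task 7=16, EF_Task 8=28) = 28; EF_Task 9 = 28+6 = 34
Expected project duration μ = 34 weeks. Critical path: Task 1 → Task 6 → Task 8 → Task 9.

Variances on critical path: σ²_Task 1=1.778, σ²_Task 6=0.111, σ²_Task 8=2.778, σ²_Task 9=5.444.
Largest is σ²_Task 9 = 5.444.

Task 9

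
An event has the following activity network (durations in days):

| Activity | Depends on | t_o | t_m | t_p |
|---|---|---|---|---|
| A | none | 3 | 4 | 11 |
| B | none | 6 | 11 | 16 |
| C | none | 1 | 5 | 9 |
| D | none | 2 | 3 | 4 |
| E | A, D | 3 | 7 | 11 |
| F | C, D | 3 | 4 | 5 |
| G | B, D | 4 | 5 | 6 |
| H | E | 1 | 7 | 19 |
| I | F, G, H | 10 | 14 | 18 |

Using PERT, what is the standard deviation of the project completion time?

3.79 days

te_A = (3 + 4·4 + 11)/6 = 30/6 = 5; σ²_A = ((11−3)/6)² = 1.778
te_B = (6 + 4·11 + 16)/6 = 66/6 = 11; σ²_B = ((16−6)/6)² = 2.778
te_C = (1 + 4·5 + 9)/6 = 30/6 = 5; σ²_C = ((9−1)/6)² = 1.778
te_D = (2 + 4·3 + 4)/6 = 18/6 = 3; σ²_D = ((4−2)/6)² = 0.111
te_E = (3 + 4·7 + 11)/6 = 42/6 = 7; σ²_E = ((11−3)/6)² = 1.778
te_F = (3 + 4·4 + 5)/6 = 24/6 = 4; σ²_F = ((5−3)/6)² = 0.111
te_G = (4 + 4·5 + 6)/6 = 30/6 = 5; σ²_G = ((6−4)/6)² = 0.111
te_H = (1 + 4·7 + 19)/6 = 48/6 = 8; σ²_H = ((19−1)/6)² = 9.000
te_I = (10 + 4·14 + 18)/6 = 84/6 = 14; σ²_I = ((18−10)/6)² = 1.778

Forward pass:
ES_A = 0; EF_A = 5
ES_B = 0; EF_B = 11
ES_C = 0; EF_C = 5
ES_D = 0; EF_D = 3
ES_E = max(EF_A=5, EF_D=3) = 5; EF_E = 5+7 = 12
ES_F = max(EF_C=5, EF_D=3) = 5; EF_F = 5+4 = 9
ES_G = max(EF_B=11, EF_D=3) = 11; EF_G = 11+5 = 16
ES_H = 12; EF_H = 12+8 = 20
ES_I = max(EF_F=9, EF_G=16, EF_H=20) = 20; EF_I = 20+14 = 34
Expected project duration μ = 34 days. Critical path: A → E → H → I.

Variance along critical path = 1.778 + 1.778 + 9.000 + 1.778 = 14.333
σ = √14.333 = 3.786 days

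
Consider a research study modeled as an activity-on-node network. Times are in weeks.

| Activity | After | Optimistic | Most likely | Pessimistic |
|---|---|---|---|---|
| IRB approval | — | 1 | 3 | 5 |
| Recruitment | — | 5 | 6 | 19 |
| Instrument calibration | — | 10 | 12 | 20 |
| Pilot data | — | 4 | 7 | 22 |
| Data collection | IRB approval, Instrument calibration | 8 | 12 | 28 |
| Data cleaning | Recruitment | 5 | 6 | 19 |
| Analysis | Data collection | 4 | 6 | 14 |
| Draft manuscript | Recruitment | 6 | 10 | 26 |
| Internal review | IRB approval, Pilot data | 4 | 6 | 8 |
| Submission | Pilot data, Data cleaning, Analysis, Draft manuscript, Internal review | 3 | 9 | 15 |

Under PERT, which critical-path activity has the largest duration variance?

Data collection

te_IRB approval = (1 + 4·3 + 5)/6 = 18/6 = 3; σ²_IRB approval = ((5−1)/6)² = 0.444
te_Recruitment = (5 + 4·6 + 19)/6 = 48/6 = 8; σ²_Recruitment = ((19−5)/6)² = 5.444
te_Instrument calibration = (10 + 4·12 + 20)/6 = 78/6 = 13; σ²_Instrument calibration = ((20−10)/6)² = 2.778
te_Pilot data = (4 + 4·7 + 22)/6 = 54/6 = 9; σ²_Pilot data = ((22−4)/6)² = 9.000
te_Data collection = (8 + 4·12 + 28)/6 = 84/6 = 14; σ²_Data collection = ((28−8)/6)² = 11.111
te_Data cleaning = (5 + 4·6 + 19)/6 = 48/6 = 8; σ²_Data cleaning = ((19−5)/6)² = 5.444
te_Analysis = (4 + 4·6 + 14)/6 = 42/6 = 7; σ²_Analysis = ((14−4)/6)² = 2.778
te_Draft manuscript = (6 + 4·10 + 26)/6 = 72/6 = 12; σ²_Draft manuscript = ((26−6)/6)² = 11.111
te_Internal review = (4 + 4·6 + 8)/6 = 36/6 = 6; σ²_Internal review = ((8−4)/6)² = 0.444
te_Submission = (3 + 4·9 + 15)/6 = 54/6 = 9; σ²_Submission = ((15−3)/6)² = 4.000

Forward pass:
ES_IRB approval = 0; EF_IRB approval = 3
ES_Recruitment = 0; EF_Recruitment = 8
ES_Instrument calibration = 0; EF_Instrument calibration = 13
ES_Pilot data = 0; EF_Pilot data = 9
ES_Data collection = max(EF_IRB approval=3, EF_Instrument calibration=13) = 13; EF_Data collection = 13+14 = 27
ES_Data cleaning = 8; EF_Data cleaning = 8+8 = 16
ES_Analysis = 27; EF_Analysis = 27+7 = 34
ES_Draft manuscript = 8; EF_Draft manuscript = 8+12 = 20
ES_Internal review = max(EF_IRB approval=3, EF_Pilot data=9) = 9; EF_Internal review = 9+6 = 15
ES_Submission = max(EF_Pilot data=9, EF_Data cleaning=16, EF_Analysis=34, EF_Draft manuscript=20, EF_Internal review=15) = 34; EF_Submission = 34+9 = 43
Expected project duration μ = 43 weeks. Critical path: Instrument calibration → Data collection → Analysis → Submission.

Variances on critical path: σ²_Instrument calibration=2.778, σ²_Data collection=11.111, σ²_Analysis=2.778, σ²_Submission=4.000.
Largest is σ²_Data collection = 11.111.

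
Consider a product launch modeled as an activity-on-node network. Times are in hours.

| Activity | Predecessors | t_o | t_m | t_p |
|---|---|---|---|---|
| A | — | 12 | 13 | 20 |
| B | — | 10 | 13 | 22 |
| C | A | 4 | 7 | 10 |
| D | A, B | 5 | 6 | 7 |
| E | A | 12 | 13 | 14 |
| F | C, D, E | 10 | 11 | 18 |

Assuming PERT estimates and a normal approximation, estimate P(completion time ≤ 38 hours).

0.301

te_A = (12 + 4·13 + 20)/6 = 84/6 = 14; σ²_A = ((20−12)/6)² = 1.778
te_B = (10 + 4·13 + 22)/6 = 84/6 = 14; σ²_B = ((22−10)/6)² = 4.000
te_C = (4 + 4·7 + 10)/6 = 42/6 = 7; σ²_C = ((10−4)/6)² = 1.000
te_D = (5 + 4·6 + 7)/6 = 36/6 = 6; σ²_D = ((7−5)/6)² = 0.111
te_E = (12 + 4·13 + 14)/6 = 78/6 = 13; σ²_E = ((14−12)/6)² = 0.111
te_F = (10 + 4·11 + 18)/6 = 72/6 = 12; σ²_F = ((18−10)/6)² = 1.778

Forward pass:
ES_A = 0; EF_A = 14
ES_B = 0; EF_B = 14
ES_C = 14; EF_C = 14+7 = 21
ES_D = max(EF_A=14, EF_B=14) = 14; EF_D = 14+6 = 20
ES_E = 14; EF_E = 14+13 = 27
ES_F = max(EF_C=21, EF_D=20, EF_E=27) = 27; EF_F = 27+12 = 39
Expected project duration μ = 39 hours. Critical path: A → E → F.

Variance along critical path = 1.778 + 0.111 + 1.778 = 3.667; σ = √3.667 = 1.915 hours.
Z = (38 − 39) / 1.915 = -0.522
P(T ≤ 38) = Φ(-0.522) ≈ 0.301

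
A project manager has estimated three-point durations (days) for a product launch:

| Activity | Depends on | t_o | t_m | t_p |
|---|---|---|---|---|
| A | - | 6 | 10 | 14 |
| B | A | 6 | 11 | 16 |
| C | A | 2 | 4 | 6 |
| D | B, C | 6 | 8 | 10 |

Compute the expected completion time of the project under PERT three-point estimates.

te_A = (6 + 4·10 + 14)/6 = 60/6 = 10
te_B = (6 + 4·11 + 16)/6 = 66/6 = 11
te_C = (2 + 4·4 + 6)/6 = 24/6 = 4
te_D = (6 + 4·8 + 10)/6 = 48/6 = 8

Forward pass:
ES_A = 0; EF_A = 10
ES_B = 10; EF_B = 10+11 = 21
ES_C = 10; EF_C = 10+4 = 14
ES_D = max(EF_B=21, EF_C=14) = 21; EF_D = 21+8 = 29
Expected project duration μ = 29 days. Critical path: A → B → D.

29 days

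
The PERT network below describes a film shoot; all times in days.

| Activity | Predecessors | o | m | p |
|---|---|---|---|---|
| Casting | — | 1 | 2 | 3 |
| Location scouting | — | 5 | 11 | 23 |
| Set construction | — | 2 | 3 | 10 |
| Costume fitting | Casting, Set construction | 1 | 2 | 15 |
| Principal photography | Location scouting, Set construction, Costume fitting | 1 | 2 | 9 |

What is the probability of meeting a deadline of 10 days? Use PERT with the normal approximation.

te_Casting = (1 + 4·2 + 3)/6 = 12/6 = 2; σ²_Casting = ((3−1)/6)² = 0.111
te_Location scouting = (5 + 4·11 + 23)/6 = 72/6 = 12; σ²_Location scouting = ((23−5)/6)² = 9.000
te_Set construction = (2 + 4·3 + 10)/6 = 24/6 = 4; σ²_Set construction = ((10−2)/6)² = 1.778
te_Costume fitting = (1 + 4·2 + 15)/6 = 24/6 = 4; σ²_Costume fitting = ((15−1)/6)² = 5.444
te_Principal photography = (1 + 4·2 + 9)/6 = 18/6 = 3; σ²_Principal photography = ((9−1)/6)² = 1.778

Forward pass:
ES_Casting = 0; EF_Casting = 2
ES_Location scouting = 0; EF_Location scouting = 12
ES_Set construction = 0; EF_Set construction = 4
ES_Costume fitting = max(EF_Casting=2, EF_Set construction=4) = 4; EF_Costume fitting = 4+4 = 8
ES_Principal photography = max(EF_Location scouting=12, EF_Set construction=4, EF_Costume fitting=8) = 12; EF_Principal photography = 12+3 = 15
Expected project duration μ = 15 days. Critical path: Location scouting → Principal photography.

Variance along critical path = 9.000 + 1.778 = 10.778; σ = √10.778 = 3.283 days.
Z = (10 − 15) / 3.283 = -1.523
P(T ≤ 10) = Φ(-1.523) ≈ 0.064

0.064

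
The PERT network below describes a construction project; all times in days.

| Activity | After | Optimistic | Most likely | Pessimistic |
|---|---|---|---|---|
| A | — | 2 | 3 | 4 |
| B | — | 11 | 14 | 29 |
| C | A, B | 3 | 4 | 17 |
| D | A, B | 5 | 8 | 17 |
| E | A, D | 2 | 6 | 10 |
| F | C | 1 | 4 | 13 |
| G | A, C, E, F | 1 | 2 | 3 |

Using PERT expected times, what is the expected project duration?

33 days

te_A = (2 + 4·3 + 4)/6 = 18/6 = 3
te_B = (11 + 4·14 + 29)/6 = 96/6 = 16
te_C = (3 + 4·4 + 17)/6 = 36/6 = 6
te_D = (5 + 4·8 + 17)/6 = 54/6 = 9
te_E = (2 + 4·6 + 10)/6 = 36/6 = 6
te_F = (1 + 4·4 + 13)/6 = 30/6 = 5
te_G = (1 + 4·2 + 3)/6 = 12/6 = 2

Forward pass:
ES_A = 0; EF_A = 3
ES_B = 0; EF_B = 16
ES_C = max(EF_A=3, EF_B=16) = 16; EF_C = 16+6 = 22
ES_D = max(EF_A=3, EF_B=16) = 16; EF_D = 16+9 = 25
ES_E = max(EF_A=3, EF_D=25) = 25; EF_E = 25+6 = 31
ES_F = 22; EF_F = 22+5 = 27
ES_G = max(EF_A=3, EF_C=22, EF_E=31, EF_F=27) = 31; EF_G = 31+2 = 33
Expected project duration μ = 33 days. Critical path: B → D → E → G.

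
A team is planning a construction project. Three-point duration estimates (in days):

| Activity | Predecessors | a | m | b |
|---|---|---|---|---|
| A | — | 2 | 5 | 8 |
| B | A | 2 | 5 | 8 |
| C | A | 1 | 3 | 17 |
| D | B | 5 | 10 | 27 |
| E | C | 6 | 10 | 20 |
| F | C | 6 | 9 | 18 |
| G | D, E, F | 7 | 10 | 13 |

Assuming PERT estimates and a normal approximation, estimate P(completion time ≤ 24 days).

0.024

te_A = (2 + 4·5 + 8)/6 = 30/6 = 5; σ²_A = ((8−2)/6)² = 1.000
te_B = (2 + 4·5 + 8)/6 = 30/6 = 5; σ²_B = ((8−2)/6)² = 1.000
te_C = (1 + 4·3 + 17)/6 = 30/6 = 5; σ²_C = ((17−1)/6)² = 7.111
te_D = (5 + 4·10 + 27)/6 = 72/6 = 12; σ²_D = ((27−5)/6)² = 13.444
te_E = (6 + 4·10 + 20)/6 = 66/6 = 11; σ²_E = ((20−6)/6)² = 5.444
te_F = (6 + 4·9 + 18)/6 = 60/6 = 10; σ²_F = ((18−6)/6)² = 4.000
te_G = (7 + 4·10 + 13)/6 = 60/6 = 10; σ²_G = ((13−7)/6)² = 1.000

Forward pass:
ES_A = 0; EF_A = 5
ES_B = 5; EF_B = 5+5 = 10
ES_C = 5; EF_C = 5+5 = 10
ES_D = 10; EF_D = 10+12 = 22
ES_E = 10; EF_E = 10+11 = 21
ES_F = 10; EF_F = 10+10 = 20
ES_G = max(EF_D=22, EF_E=21, EF_F=20) = 22; EF_G = 22+10 = 32
Expected project duration μ = 32 days. Critical path: A → B → D → G.

Variance along critical path = 1.000 + 1.000 + 13.444 + 1.000 = 16.444; σ = √16.444 = 4.055 days.
Z = (24 − 32) / 4.055 = -1.973
P(T ≤ 24) = Φ(-1.973) ≈ 0.024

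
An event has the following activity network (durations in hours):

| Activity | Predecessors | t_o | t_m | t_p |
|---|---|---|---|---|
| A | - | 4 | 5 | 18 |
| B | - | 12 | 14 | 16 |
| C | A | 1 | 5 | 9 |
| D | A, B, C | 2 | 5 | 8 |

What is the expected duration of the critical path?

te_A = (4 + 4·5 + 18)/6 = 42/6 = 7
te_B = (12 + 4·14 + 16)/6 = 84/6 = 14
te_C = (1 + 4·5 + 9)/6 = 30/6 = 5
te_D = (2 + 4·5 + 8)/6 = 30/6 = 5

Forward pass:
ES_A = 0; EF_A = 7
ES_B = 0; EF_B = 14
ES_C = 7; EF_C = 7+5 = 12
ES_D = max(EF_A=7, EF_B=14, EF_C=12) = 14; EF_D = 14+5 = 19
Expected project duration μ = 19 hours. Critical path: B → D.

19 hours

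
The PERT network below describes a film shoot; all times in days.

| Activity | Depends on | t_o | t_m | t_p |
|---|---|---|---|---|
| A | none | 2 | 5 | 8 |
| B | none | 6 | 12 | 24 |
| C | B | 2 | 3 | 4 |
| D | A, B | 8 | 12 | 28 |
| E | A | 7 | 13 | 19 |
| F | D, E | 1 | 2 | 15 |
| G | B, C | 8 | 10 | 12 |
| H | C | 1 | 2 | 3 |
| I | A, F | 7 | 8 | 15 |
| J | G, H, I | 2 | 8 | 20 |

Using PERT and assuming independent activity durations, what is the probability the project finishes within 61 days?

0.977

te_A = (2 + 4·5 + 8)/6 = 30/6 = 5; σ²_A = ((8−2)/6)² = 1.000
te_B = (6 + 4·12 + 24)/6 = 78/6 = 13; σ²_B = ((24−6)/6)² = 9.000
te_C = (2 + 4·3 + 4)/6 = 18/6 = 3; σ²_C = ((4−2)/6)² = 0.111
te_D = (8 + 4·12 + 28)/6 = 84/6 = 14; σ²_D = ((28−8)/6)² = 11.111
te_E = (7 + 4·13 + 19)/6 = 78/6 = 13; σ²_E = ((19−7)/6)² = 4.000
te_F = (1 + 4·2 + 15)/6 = 24/6 = 4; σ²_F = ((15−1)/6)² = 5.444
te_G = (8 + 4·10 + 12)/6 = 60/6 = 10; σ²_G = ((12−8)/6)² = 0.444
te_H = (1 + 4·2 + 3)/6 = 12/6 = 2; σ²_H = ((3−1)/6)² = 0.111
te_I = (7 + 4·8 + 15)/6 = 54/6 = 9; σ²_I = ((15−7)/6)² = 1.778
te_J = (2 + 4·8 + 20)/6 = 54/6 = 9; σ²_J = ((20−2)/6)² = 9.000

Forward pass:
ES_A = 0; EF_A = 5
ES_B = 0; EF_B = 13
ES_C = 13; EF_C = 13+3 = 16
ES_D = max(EF_A=5, EF_B=13) = 13; EF_D = 13+14 = 27
ES_E = 5; EF_E = 5+13 = 18
ES_F = max(EF_D=27, EF_E=18) = 27; EF_F = 27+4 = 31
ES_G = max(EF_B=13, EF_C=16) = 16; EF_G = 16+10 = 26
ES_H = 16; EF_H = 16+2 = 18
ES_I = max(EF_A=5, EF_F=31) = 31; EF_I = 31+9 = 40
ES_J = max(EF_G=26, EF_H=18, EF_I=40) = 40; EF_J = 40+9 = 49
Expected project duration μ = 49 days. Critical path: B → D → F → I → J.

Variance along critical path = 9.000 + 11.111 + 5.444 + 1.778 + 9.000 = 36.333; σ = √36.333 = 6.028 days.
Z = (61 − 49) / 6.028 = 1.991
P(T ≤ 61) = Φ(1.991) ≈ 0.977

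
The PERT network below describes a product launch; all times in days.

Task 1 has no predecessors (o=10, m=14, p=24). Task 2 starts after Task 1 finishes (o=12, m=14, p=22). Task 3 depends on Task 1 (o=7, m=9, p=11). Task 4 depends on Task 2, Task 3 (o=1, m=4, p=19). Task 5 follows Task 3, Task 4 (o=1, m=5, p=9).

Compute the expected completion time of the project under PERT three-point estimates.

te_Task 1 = (10 + 4·14 + 24)/6 = 90/6 = 15
te_Task 2 = (12 + 4·14 + 22)/6 = 90/6 = 15
te_Task 3 = (7 + 4·9 + 11)/6 = 54/6 = 9
te_Task 4 = (1 + 4·4 + 19)/6 = 36/6 = 6
te_Task 5 = (1 + 4·5 + 9)/6 = 30/6 = 5

Forward pass:
ES_Task 1 = 0; EF_Task 1 = 15
ES_Task 2 = 15; EF_Task 2 = 15+15 = 30
ES_Task 3 = 15; EF_Task 3 = 15+9 = 24
ES_Task 4 = max(EF_Task 2=30, EF_Task 3=24) = 30; EF_Task 4 = 30+6 = 36
ES_Task 5 = max(EF_Task 3=24, EF_Task 4=36) = 36; EF_Task 5 = 36+5 = 41
Expected project duration μ = 41 days. Critical path: Task 1 → Task 2 → Task 4 → Task 5.

41 days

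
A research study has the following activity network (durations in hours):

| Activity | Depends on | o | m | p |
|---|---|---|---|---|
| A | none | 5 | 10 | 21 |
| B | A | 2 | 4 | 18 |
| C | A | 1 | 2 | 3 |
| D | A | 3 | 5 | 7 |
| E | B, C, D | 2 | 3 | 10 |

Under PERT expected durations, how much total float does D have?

1 hours

te_A = (5 + 4·10 + 21)/6 = 66/6 = 11
te_B = (2 + 4·4 + 18)/6 = 36/6 = 6
te_C = (1 + 4·2 + 3)/6 = 12/6 = 2
te_D = (3 + 4·5 + 7)/6 = 30/6 = 5
te_E = (2 + 4·3 + 10)/6 = 24/6 = 4

Forward pass:
ES_A = 0; EF_A = 11
ES_B = 11; EF_B = 11+6 = 17
ES_C = 11; EF_C = 11+2 = 13
ES_D = 11; EF_D = 11+5 = 16
ES_E = max(EF_B=17, EF_C=13, EF_D=16) = 17; EF_E = 17+4 = 21
Expected project duration μ = 21 hours. Critical path: A → B → E.

Backward pass:
LF_E = 21; LS_E = 21−4 = 17
LF_D = LS_E = 17; LS_D = 17−5 = 12
LF_C = LS_E = 17; LS_C = 17−2 = 15
LF_B = LS_E = 17; LS_B = 17−6 = 11
LF_A = min(LS_B=11, LS_C=15, LS_D=12) = 11; LS_A = 11−11 = 0
Slack_D = LS_D − ES_D = 12 − 11 = 1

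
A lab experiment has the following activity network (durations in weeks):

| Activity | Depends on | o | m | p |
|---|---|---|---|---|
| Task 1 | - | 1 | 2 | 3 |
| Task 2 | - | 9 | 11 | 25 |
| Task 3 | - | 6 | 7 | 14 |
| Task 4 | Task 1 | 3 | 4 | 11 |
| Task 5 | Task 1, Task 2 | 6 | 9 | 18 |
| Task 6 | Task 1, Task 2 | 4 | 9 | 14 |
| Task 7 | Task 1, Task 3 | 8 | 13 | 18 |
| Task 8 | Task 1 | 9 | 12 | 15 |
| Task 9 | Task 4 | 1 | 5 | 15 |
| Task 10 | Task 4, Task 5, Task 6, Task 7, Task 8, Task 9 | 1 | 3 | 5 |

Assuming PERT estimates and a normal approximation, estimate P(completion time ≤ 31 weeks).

te_Task 1 = (1 + 4·2 + 3)/6 = 12/6 = 2; σ²_Task 1 = ((3−1)/6)² = 0.111
te_Task 2 = (9 + 4·11 + 25)/6 = 78/6 = 13; σ²_Task 2 = ((25−9)/6)² = 7.111
te_Task 3 = (6 + 4·7 + 14)/6 = 48/6 = 8; σ²_Task 3 = ((14−6)/6)² = 1.778
te_Task 4 = (3 + 4·4 + 11)/6 = 30/6 = 5; σ²_Task 4 = ((11−3)/6)² = 1.778
te_Task 5 = (6 + 4·9 + 18)/6 = 60/6 = 10; σ²_Task 5 = ((18−6)/6)² = 4.000
te_Task 6 = (4 + 4·9 + 14)/6 = 54/6 = 9; σ²_Task 6 = ((14−4)/6)² = 2.778
te_Task 7 = (8 + 4·13 + 18)/6 = 78/6 = 13; σ²_Task 7 = ((18−8)/6)² = 2.778
te_Task 8 = (9 + 4·12 + 15)/6 = 72/6 = 12; σ²_Task 8 = ((15−9)/6)² = 1.000
te_Task 9 = (1 + 4·5 + 15)/6 = 36/6 = 6; σ²_Task 9 = ((15−1)/6)² = 5.444
te_Task 10 = (1 + 4·3 + 5)/6 = 18/6 = 3; σ²_Task 10 = ((5−1)/6)² = 0.444

Forward pass:
ES_Task 1 = 0; EF_Task 1 = 2
ES_Task 2 = 0; EF_Task 2 = 13
ES_Task 3 = 0; EF_Task 3 = 8
ES_Task 4 = 2; EF_Task 4 = 2+5 = 7
ES_Task 5 = max(EF_Task 1=2, EF_Task 2=13) = 13; EF_Task 5 = 13+10 = 23
ES_Task 6 = max(EF_Task 1=2, EF_Task 2=13) = 13; EF_Task 6 = 13+9 = 22
ES_Task 7 = max(EF_Task 1=2, EF_Task 3=8) = 8; EF_Task 7 = 8+13 = 21
ES_Task 8 = 2; EF_Task 8 = 2+12 = 14
ES_Task 9 = 7; EF_Task 9 = 7+6 = 13
ES_Task 10 = max(EF_Task 4=7, EF_Task 5=23, EF_Task 6=22, EF_Task 7=21, EF_Task 8=14, EF_Task 9=13) = 23; EF_Task 10 = 23+3 = 26
Expected project duration μ = 26 weeks. Critical path: Task 2 → Task 5 → Task 10.

Variance along critical path = 7.111 + 4.000 + 0.444 = 11.556; σ = √11.556 = 3.399 weeks.
Z = (31 − 26) / 3.399 = 1.471
P(T ≤ 31) = Φ(1.471) ≈ 0.929

0.929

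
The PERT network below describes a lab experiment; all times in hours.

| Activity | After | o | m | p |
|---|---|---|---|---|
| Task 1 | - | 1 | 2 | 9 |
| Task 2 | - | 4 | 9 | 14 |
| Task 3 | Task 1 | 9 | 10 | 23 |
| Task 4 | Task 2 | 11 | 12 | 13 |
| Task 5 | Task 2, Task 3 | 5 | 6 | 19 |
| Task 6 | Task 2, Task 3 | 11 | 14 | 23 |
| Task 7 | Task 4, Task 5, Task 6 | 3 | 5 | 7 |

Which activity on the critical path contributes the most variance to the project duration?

te_Task 1 = (1 + 4·2 + 9)/6 = 18/6 = 3; σ²_Task 1 = ((9−1)/6)² = 1.778
te_Task 2 = (4 + 4·9 + 14)/6 = 54/6 = 9; σ²_Task 2 = ((14−4)/6)² = 2.778
te_Task 3 = (9 + 4·10 + 23)/6 = 72/6 = 12; σ²_Task 3 = ((23−9)/6)² = 5.444
te_Task 4 = (11 + 4·12 + 13)/6 = 72/6 = 12; σ²_Task 4 = ((13−11)/6)² = 0.111
te_Task 5 = (5 + 4·6 + 19)/6 = 48/6 = 8; σ²_Task 5 = ((19−5)/6)² = 5.444
te_Task 6 = (11 + 4·14 + 23)/6 = 90/6 = 15; σ²_Task 6 = ((23−11)/6)² = 4.000
te_Task 7 = (3 + 4·5 + 7)/6 = 30/6 = 5; σ²_Task 7 = ((7−3)/6)² = 0.444

Forward pass:
ES_Task 1 = 0; EF_Task 1 = 3
ES_Task 2 = 0; EF_Task 2 = 9
ES_Task 3 = 3; EF_Task 3 = 3+12 = 15
ES_Task 4 = 9; EF_Task 4 = 9+12 = 21
ES_Task 5 = max(EF_Task 2=9, EF_Task 3=15) = 15; EF_Task 5 = 15+8 = 23
ES_Task 6 = max(EF_Task 2=9, EF_Task 3=15) = 15; EF_Task 6 = 15+15 = 30
ES_Task 7 = max(EF_Task 4=21, EF_Task 5=23, EF_Task 6=30) = 30; EF_Task 7 = 30+5 = 35
Expected project duration μ = 35 hours. Critical path: Task 1 → Task 3 → Task 6 → Task 7.

Variances on critical path: σ²_Task 1=1.778, σ²_Task 3=5.444, σ²_Task 6=4.000, σ²_Task 7=0.444.
Largest is σ²_Task 3 = 5.444.

Task 3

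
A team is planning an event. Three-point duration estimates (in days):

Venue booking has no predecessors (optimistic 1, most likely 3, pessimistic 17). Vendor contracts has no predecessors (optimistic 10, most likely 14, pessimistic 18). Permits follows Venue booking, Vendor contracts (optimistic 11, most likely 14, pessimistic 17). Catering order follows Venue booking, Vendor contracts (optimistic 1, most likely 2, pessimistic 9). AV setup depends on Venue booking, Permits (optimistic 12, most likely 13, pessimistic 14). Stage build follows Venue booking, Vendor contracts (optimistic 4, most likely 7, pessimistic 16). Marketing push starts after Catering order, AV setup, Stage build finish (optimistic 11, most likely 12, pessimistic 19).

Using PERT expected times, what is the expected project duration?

te_Venue booking = (1 + 4·3 + 17)/6 = 30/6 = 5
te_Vendor contracts = (10 + 4·14 + 18)/6 = 84/6 = 14
te_Permits = (11 + 4·14 + 17)/6 = 84/6 = 14
te_Catering order = (1 + 4·2 + 9)/6 = 18/6 = 3
te_AV setup = (12 + 4·13 + 14)/6 = 78/6 = 13
te_Stage build = (4 + 4·7 + 16)/6 = 48/6 = 8
te_Marketing push = (11 + 4·12 + 19)/6 = 78/6 = 13

Forward pass:
ES_Venue booking = 0; EF_Venue booking = 5
ES_Vendor contracts = 0; EF_Vendor contracts = 14
ES_Permits = max(EF_Venue booking=5, EF_Vendor contracts=14) = 14; EF_Permits = 14+14 = 28
ES_Catering order = max(EF_Venue booking=5, EF_Vendor contracts=14) = 14; EF_Catering order = 14+3 = 17
ES_AV setup = max(EF_Venue booking=5, EF_Permits=28) = 28; EF_AV setup = 28+13 = 41
ES_Stage build = max(EF_Venue booking=5, EF_Vendor contracts=14) = 14; EF_Stage build = 14+8 = 22
ES_Marketing push = max(EF_Catering order=17, EF_AV setup=41, EF_Stage build=22) = 41; EF_Marketing push = 41+13 = 54
Expected project duration μ = 54 days. Critical path: Vendor contracts → Permits → AV setup → Marketing push.

54 days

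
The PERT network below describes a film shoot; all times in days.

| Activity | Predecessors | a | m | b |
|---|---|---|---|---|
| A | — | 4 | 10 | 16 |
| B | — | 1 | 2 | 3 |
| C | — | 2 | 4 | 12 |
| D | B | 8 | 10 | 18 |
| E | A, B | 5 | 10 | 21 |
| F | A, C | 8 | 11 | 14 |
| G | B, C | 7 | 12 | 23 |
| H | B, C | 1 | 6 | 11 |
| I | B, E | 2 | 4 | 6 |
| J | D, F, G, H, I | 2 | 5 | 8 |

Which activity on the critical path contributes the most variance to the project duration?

E

te_A = (4 + 4·10 + 16)/6 = 60/6 = 10; σ²_A = ((16−4)/6)² = 4.000
te_B = (1 + 4·2 + 3)/6 = 12/6 = 2; σ²_B = ((3−1)/6)² = 0.111
te_C = (2 + 4·4 + 12)/6 = 30/6 = 5; σ²_C = ((12−2)/6)² = 2.778
te_D = (8 + 4·10 + 18)/6 = 66/6 = 11; σ²_D = ((18−8)/6)² = 2.778
te_E = (5 + 4·10 + 21)/6 = 66/6 = 11; σ²_E = ((21−5)/6)² = 7.111
te_F = (8 + 4·11 + 14)/6 = 66/6 = 11; σ²_F = ((14−8)/6)² = 1.000
te_G = (7 + 4·12 + 23)/6 = 78/6 = 13; σ²_G = ((23−7)/6)² = 7.111
te_H = (1 + 4·6 + 11)/6 = 36/6 = 6; σ²_H = ((11−1)/6)² = 2.778
te_I = (2 + 4·4 + 6)/6 = 24/6 = 4; σ²_I = ((6−2)/6)² = 0.444
te_J = (2 + 4·5 + 8)/6 = 30/6 = 5; σ²_J = ((8−2)/6)² = 1.000

Forward pass:
ES_A = 0; EF_A = 10
ES_B = 0; EF_B = 2
ES_C = 0; EF_C = 5
ES_D = 2; EF_D = 2+11 = 13
ES_E = max(EF_A=10, EF_B=2) = 10; EF_E = 10+11 = 21
ES_F = max(EF_A=10, EF_C=5) = 10; EF_F = 10+11 = 21
ES_G = max(EF_B=2, EF_C=5) = 5; EF_G = 5+13 = 18
ES_H = max(EF_B=2, EF_C=5) = 5; EF_H = 5+6 = 11
ES_I = max(EF_B=2, EF_E=21) = 21; EF_I = 21+4 = 25
ES_J = max(EF_D=13, EF_F=21, EF_G=18, EF_H=11, EF_I=25) = 25; EF_J = 25+5 = 30
Expected project duration μ = 30 days. Critical path: A → E → I → J.

Variances on critical path: σ²_A=4.000, σ²_E=7.111, σ²_I=0.444, σ²_J=1.000.
Largest is σ²_E = 7.111.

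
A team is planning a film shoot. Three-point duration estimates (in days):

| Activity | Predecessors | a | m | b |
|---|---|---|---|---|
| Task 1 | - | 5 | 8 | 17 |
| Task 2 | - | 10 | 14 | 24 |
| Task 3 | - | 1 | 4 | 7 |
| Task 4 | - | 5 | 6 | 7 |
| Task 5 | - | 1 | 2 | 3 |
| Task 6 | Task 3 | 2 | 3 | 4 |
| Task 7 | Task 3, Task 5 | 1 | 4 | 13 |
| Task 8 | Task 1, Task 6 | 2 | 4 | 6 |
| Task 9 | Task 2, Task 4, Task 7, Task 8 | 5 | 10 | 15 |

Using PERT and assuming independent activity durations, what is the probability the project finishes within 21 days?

te_Task 1 = (5 + 4·8 + 17)/6 = 54/6 = 9; σ²_Task 1 = ((17−5)/6)² = 4.000
te_Task 2 = (10 + 4·14 + 24)/6 = 90/6 = 15; σ²_Task 2 = ((24−10)/6)² = 5.444
te_Task 3 = (1 + 4·4 + 7)/6 = 24/6 = 4; σ²_Task 3 = ((7−1)/6)² = 1.000
te_Task 4 = (5 + 4·6 + 7)/6 = 36/6 = 6; σ²_Task 4 = ((7−5)/6)² = 0.111
te_Task 5 = (1 + 4·2 + 3)/6 = 12/6 = 2; σ²_Task 5 = ((3−1)/6)² = 0.111
te_Task 6 = (2 + 4·3 + 4)/6 = 18/6 = 3; σ²_Task 6 = ((4−2)/6)² = 0.111
te_Task 7 = (1 + 4·4 + 13)/6 = 30/6 = 5; σ²_Task 7 = ((13−1)/6)² = 4.000
te_Task 8 = (2 + 4·4 + 6)/6 = 24/6 = 4; σ²_Task 8 = ((6−2)/6)² = 0.444
te_Task 9 = (5 + 4·10 + 15)/6 = 60/6 = 10; σ²_Task 9 = ((15−5)/6)² = 2.778

Forward pass:
ES_Task 1 = 0; EF_Task 1 = 9
ES_Task 2 = 0; EF_Task 2 = 15
ES_Task 3 = 0; EF_Task 3 = 4
ES_Task 4 = 0; EF_Task 4 = 6
ES_Task 5 = 0; EF_Task 5 = 2
ES_Task 6 = 4; EF_Task 6 = 4+3 = 7
ES_Task 7 = max(EF_Task 3=4, EF_Task 5=2) = 4; EF_Task 7 = 4+5 = 9
ES_Task 8 = max(EF_Task 1=9, EF_Task 6=7) = 9; EF_Task 8 = 9+4 = 13
ES_Task 9 = max(EF_Task 2=15, EF_Task 4=6, EF_Task 7=9, EF_Task 8=13) = 15; EF_Task 9 = 15+10 = 25
Expected project duration μ = 25 days. Critical path: Task 2 → Task 9.

Variance along critical path = 5.444 + 2.778 = 8.222; σ = √8.222 = 2.867 days.
Z = (21 − 25) / 2.867 = -1.395
P(T ≤ 21) = Φ(-1.395) ≈ 0.082

0.082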